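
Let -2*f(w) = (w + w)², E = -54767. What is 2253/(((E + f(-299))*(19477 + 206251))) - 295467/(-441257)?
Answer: 15577924329817323/23264420712562624 ≈ 0.66960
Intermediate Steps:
f(w) = -2*w² (f(w) = -(w + w)²/2 = -4*w²/2 = -2*w²)
2253/(((E + f(-299))*(19477 + 206251))) - 295467/(-441257) = 2253/(((-54767 - 2*(-299)²)*(19477 + 206251))) - 295467/(-441257) = 2253/(((-54767 - 2*89401)*225728)) - 295467*(-1/441257) = 2253/(((-54767 - 178802)*225728)) + 295467/441257 = 2253/((-233569*225728)) + 295467/441257 = 2253/(-52723063232) + 295467/441257 = 2253*(-1/52723063232) + 295467/441257 = -2253/52723063232 + 295467/441257 = 15577924329817323/23264420712562624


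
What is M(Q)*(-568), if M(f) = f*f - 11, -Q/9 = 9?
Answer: -3720400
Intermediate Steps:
Q = -81 (Q = -9*9 = -81)
M(f) = -11 + f**2 (M(f) = f**2 - 11 = -11 + f**2)
M(Q)*(-568) = (-11 + (-81)**2)*(-568) = (-11 + 6561)*(-568) = 6550*(-568) = -3720400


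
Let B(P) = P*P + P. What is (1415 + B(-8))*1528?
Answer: 2247688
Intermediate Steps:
B(P) = P + P**2 (B(P) = P**2 + P = P + P**2)
(1415 + B(-8))*1528 = (1415 - 8*(1 - 8))*1528 = (1415 - 8*(-7))*1528 = (1415 + 56)*1528 = 1471*1528 = 2247688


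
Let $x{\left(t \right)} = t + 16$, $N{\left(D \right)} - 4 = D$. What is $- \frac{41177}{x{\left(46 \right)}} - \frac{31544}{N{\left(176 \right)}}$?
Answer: $- \frac{2341897}{2790} \approx -839.39$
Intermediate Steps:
$N{\left(D \right)} = 4 + D$
$x{\left(t \right)} = 16 + t$
$- \frac{41177}{x{\left(46 \right)}} - \frac{31544}{N{\left(176 \right)}} = - \frac{41177}{16 + 46} - \frac{31544}{4 + 176} = - \frac{41177}{62} - \frac{31544}{180} = \left(-41177\right) \frac{1}{62} - \frac{7886}{45} = - \frac{41177}{62} - \frac{7886}{45} = - \frac{2341897}{2790}$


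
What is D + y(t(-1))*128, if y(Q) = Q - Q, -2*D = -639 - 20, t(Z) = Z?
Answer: 659/2 ≈ 329.50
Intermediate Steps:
D = 659/2 (D = -(-639 - 20)/2 = -½*(-659) = 659/2 ≈ 329.50)
y(Q) = 0
D + y(t(-1))*128 = 659/2 + 0*128 = 659/2 + 0 = 659/2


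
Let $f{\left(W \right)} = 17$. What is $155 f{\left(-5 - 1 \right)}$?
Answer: $2635$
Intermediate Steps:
$155 f{\left(-5 - 1 \right)} = 155 \cdot 17 = 2635$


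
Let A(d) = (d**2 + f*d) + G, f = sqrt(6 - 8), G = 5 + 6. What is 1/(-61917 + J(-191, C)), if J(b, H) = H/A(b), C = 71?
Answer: -82457282681910/5105507411393089867 - 13561*I*sqrt(2)/5105507411393089867 ≈ -1.6151e-5 - 3.7564e-15*I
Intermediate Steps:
G = 11
f = I*sqrt(2) (f = sqrt(-2) = I*sqrt(2) ≈ 1.4142*I)
A(d) = 11 + d**2 + I*d*sqrt(2) (A(d) = (d**2 + (I*sqrt(2))*d) + 11 = (d**2 + I*d*sqrt(2)) + 11 = 11 + d**2 + I*d*sqrt(2))
J(b, H) = H/(11 + b**2 + I*b*sqrt(2))
1/(-61917 + J(-191, C)) = 1/(-61917 + 71/(11 + (-191)**2 + I*(-191)*sqrt(2))) = 1/(-61917 + 71/(11 + 36481 - 191*I*sqrt(2))) = 1/(-61917 + 71/(36492 - 191*I*sqrt(2)))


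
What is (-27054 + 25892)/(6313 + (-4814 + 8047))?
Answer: -581/4773 ≈ -0.12173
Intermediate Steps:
(-27054 + 25892)/(6313 + (-4814 + 8047)) = -1162/(6313 + 3233) = -1162/9546 = -1162*1/9546 = -581/4773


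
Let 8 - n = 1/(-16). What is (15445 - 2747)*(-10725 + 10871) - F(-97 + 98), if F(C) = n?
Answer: 29662399/16 ≈ 1.8539e+6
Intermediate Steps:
n = 129/16 (n = 8 - 1/(-16) = 8 - 1*(-1/16) = 8 + 1/16 = 129/16 ≈ 8.0625)
F(C) = 129/16
(15445 - 2747)*(-10725 + 10871) - F(-97 + 98) = (15445 - 2747)*(-10725 + 10871) - 1*129/16 = 12698*146 - 129/16 = 1853908 - 129/16 = 29662399/16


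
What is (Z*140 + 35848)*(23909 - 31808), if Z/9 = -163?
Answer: 1339133268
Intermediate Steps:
Z = -1467 (Z = 9*(-163) = -1467)
(Z*140 + 35848)*(23909 - 31808) = (-1467*140 + 35848)*(23909 - 31808) = (-205380 + 35848)*(-7899) = -169532*(-7899) = 1339133268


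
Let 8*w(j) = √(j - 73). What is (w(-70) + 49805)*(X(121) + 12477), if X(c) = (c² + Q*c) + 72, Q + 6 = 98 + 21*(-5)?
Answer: 1275854685 + 25617*I*√143/8 ≈ 1.2759e+9 + 38292.0*I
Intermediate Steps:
Q = -13 (Q = -6 + (98 + 21*(-5)) = -6 + (98 - 105) = -6 - 7 = -13)
w(j) = √(-73 + j)/8 (w(j) = √(j - 73)/8 = √(-73 + j)/8)
X(c) = 72 + c² - 13*c (X(c) = (c² - 13*c) + 72 = 72 + c² - 13*c)
(w(-70) + 49805)*(X(121) + 12477) = (√(-73 - 70)/8 + 49805)*((72 + 121² - 13*121) + 12477) = (√(-143)/8 + 49805)*((72 + 14641 - 1573) + 12477) = ((I*√143)/8 + 49805)*(13140 + 12477) = (I*√143/8 + 49805)*25617 = (49805 + I*√143/8)*25617 = 1275854685 + 25617*I*√143/8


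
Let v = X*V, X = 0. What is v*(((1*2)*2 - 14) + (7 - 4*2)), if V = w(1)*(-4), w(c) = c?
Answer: 0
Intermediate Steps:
V = -4 (V = 1*(-4) = -4)
v = 0 (v = 0*(-4) = 0)
v*(((1*2)*2 - 14) + (7 - 4*2)) = 0*(((1*2)*2 - 14) + (7 - 4*2)) = 0*((2*2 - 14) + (7 - 8)) = 0*((4 - 14) - 1) = 0*(-10 - 1) = 0*(-11) = 0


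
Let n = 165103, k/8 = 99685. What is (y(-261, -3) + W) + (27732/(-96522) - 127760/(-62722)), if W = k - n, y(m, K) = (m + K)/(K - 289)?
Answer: 23289797520580223/36828821711 ≈ 6.3238e+5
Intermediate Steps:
k = 797480 (k = 8*99685 = 797480)
y(m, K) = (K + m)/(-289 + K)
W = 632377 (W = 797480 - 1*165103 = 797480 - 165103 = 632377)
(y(-261, -3) + W) + (27732/(-96522) - 127760/(-62722)) = ((-3 - 261)/(-289 - 3) + 632377) + (27732/(-96522) - 127760/(-62722)) = (-264/(-292) + 632377) + (27732*(-1/96522) - 127760*(-1/62722)) = (-1/292*(-264) + 632377) + (-4622/16087 + 63880/31361) = (66/73 + 632377) + 882687018/504504407 = 46163587/73 + 882687018/504504407 = 23289797520580223/36828821711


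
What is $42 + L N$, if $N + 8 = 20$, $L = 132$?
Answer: $1626$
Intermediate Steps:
$N = 12$ ($N = -8 + 20 = 12$)
$42 + L N = 42 + 132 \cdot 12 = 42 + 1584 = 1626$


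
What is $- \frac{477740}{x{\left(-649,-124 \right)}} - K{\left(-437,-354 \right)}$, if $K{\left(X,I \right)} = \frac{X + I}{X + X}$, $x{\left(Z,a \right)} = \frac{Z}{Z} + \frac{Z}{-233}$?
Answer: $- \frac{48644313371}{385434} \approx -1.2621 \cdot 10^{5}$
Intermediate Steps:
$x{\left(Z,a \right)} = 1 - \frac{Z}{233}$ ($x{\left(Z,a \right)} = 1 + Z \left(- \frac{1}{233}\right) = 1 - \frac{Z}{233}$)
$K{\left(X,I \right)} = \frac{I + X}{2 X}$
$- \frac{477740}{x{\left(-649,-124 \right)}} - K{\left(-437,-354 \right)} = - \frac{477740}{1 - - \frac{649}{233}} - \frac{-354 - 437}{2 \left(-437\right)} = - \frac{477740}{1 + \frac{649}{233}} - \frac{1}{2} \left(- \frac{1}{437}\right) \left(-791\right) = - \frac{477740}{\frac{882}{233}} - \frac{791}{874} = \left(-477740\right) \frac{233}{882} - \frac{791}{874} = - \frac{55656710}{441} - \frac{791}{874} = - \frac{48644313371}{385434}$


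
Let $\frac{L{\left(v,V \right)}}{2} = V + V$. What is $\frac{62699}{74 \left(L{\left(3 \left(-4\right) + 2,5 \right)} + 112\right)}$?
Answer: $\frac{62699}{9768} \approx 6.4188$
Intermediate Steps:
$L{\left(v,V \right)} = 4 V$ ($L{\left(v,V \right)} = 2 \left(V + V\right) = 2 \cdot 2 V = 4 V$)
$\frac{62699}{74 \left(L{\left(3 \left(-4\right) + 2,5 \right)} + 112\right)} = \frac{62699}{74 \left(4 \cdot 5 + 112\right)} = \frac{62699}{74 \left(20 + 112\right)} = \frac{62699}{74 \cdot 132} = \frac{62699}{9768}$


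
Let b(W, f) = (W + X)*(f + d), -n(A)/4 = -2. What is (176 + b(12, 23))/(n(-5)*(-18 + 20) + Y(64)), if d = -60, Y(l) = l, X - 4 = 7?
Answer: -135/16 ≈ -8.4375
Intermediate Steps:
X = 11 (X = 4 + 7 = 11)
n(A) = 8 (n(A) = -4*(-2) = 8)
b(W, f) = (-60 + f)*(11 + W) (b(W, f) = (W + 11)*(f - 60) = (11 + W)*(-60 + f) = (-60 + f)*(11 + W))
(176 + b(12, 23))/(n(-5)*(-18 + 20) + Y(64)) = (176 + (-660 - 60*12 + 11*23 + 12*23))/(8*(-18 + 20) + 64) = (176 + (-660 - 720 + 253 + 276))/(8*2 + 64) = (176 - 851)/(16 + 64) = -675/80 = -675*1/80 = -135/16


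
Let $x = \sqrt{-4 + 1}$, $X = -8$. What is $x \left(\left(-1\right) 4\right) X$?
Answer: $32 i \sqrt{3} \approx 55.426 i$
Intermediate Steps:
$x = i \sqrt{3}$ ($x = \sqrt{-3} = i \sqrt{3} \approx 1.732 i$)
$x \left(\left(-1\right) 4\right) X = i \sqrt{3} \left(\left(-1\right) 4\right) \left(-8\right) = i \sqrt{3} \left(-4\right) \left(-8\right) = - 4 i \sqrt{3} \left(-8\right) = 32 i \sqrt{3}$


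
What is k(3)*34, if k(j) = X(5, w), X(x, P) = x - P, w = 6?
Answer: -34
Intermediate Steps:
k(j) = -1 (k(j) = 5 - 1*6 = 5 - 6 = -1)
k(3)*34 = -1*34 = -34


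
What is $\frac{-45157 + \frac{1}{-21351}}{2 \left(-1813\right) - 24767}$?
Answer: $\frac{964147108}{606218943} \approx 1.5904$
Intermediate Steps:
$\frac{-45157 + \frac{1}{-21351}}{2 \left(-1813\right) - 24767} = \frac{-45157 - \frac{1}{21351}}{-3626 - 24767} = - \frac{964147108}{21351 \left(-28393\right)} = \left(- \frac{964147108}{21351}\right) \left(- \frac{1}{28393}\right) = \frac{964147108}{606218943}$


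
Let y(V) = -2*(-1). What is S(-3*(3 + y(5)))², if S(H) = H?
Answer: 225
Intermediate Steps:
y(V) = 2
S(-3*(3 + y(5)))² = (-3*(3 + 2))² = (-3*5)² = (-15)² = 225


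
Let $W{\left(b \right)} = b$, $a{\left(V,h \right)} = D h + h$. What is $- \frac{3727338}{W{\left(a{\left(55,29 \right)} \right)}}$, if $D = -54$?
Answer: $\frac{3727338}{1537} \approx 2425.1$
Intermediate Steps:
$a{\left(V,h \right)} = - 53 h$ ($a{\left(V,h \right)} = - 54 h + h = - 53 h$)
$- \frac{3727338}{W{\left(a{\left(55,29 \right)} \right)}} = - \frac{3727338}{\left(-53\right) 29} = - \frac{3727338}{-1537} = \left(-3727338\right) \left(- \frac{1}{1537}\right) = \frac{3727338}{1537}$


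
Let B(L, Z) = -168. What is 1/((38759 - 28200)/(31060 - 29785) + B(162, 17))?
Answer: -1275/203641 ≈ -0.0062610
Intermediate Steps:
1/((38759 - 28200)/(31060 - 29785) + B(162, 17)) = 1/((38759 - 28200)/(31060 - 29785) - 168) = 1/(10559/1275 - 168) = 1/(-203641/1275) = -1275/203641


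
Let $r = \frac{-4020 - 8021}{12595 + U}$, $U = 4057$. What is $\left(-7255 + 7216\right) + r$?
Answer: $- \frac{661469}{16652} \approx -39.723$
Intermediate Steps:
$r = - \frac{12041}{16652}$ ($r = \frac{-4020 - 8021}{12595 + 4057} = - \frac{12041}{16652} \approx -0.7231$)
$\left(-7255 + 7216\right) + r = \left(-7255 + 7216\right) - \frac{12041}{16652} = -39 - \frac{12041}{16652} = - \frac{661469}{16652}$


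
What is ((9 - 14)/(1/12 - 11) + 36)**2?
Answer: 22810176/17161 ≈ 1329.2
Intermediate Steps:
((9 - 14)/(1/12 - 11) + 36)**2 = (-5/(1/12 - 11) + 36)**2 = (-5/(-131/12) + 36)**2 = (-5*(-12/131) + 36)**2 = (60/131 + 36)**2 = (4776/131)**2 = 22810176/17161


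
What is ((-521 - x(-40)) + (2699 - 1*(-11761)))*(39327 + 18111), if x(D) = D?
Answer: 802925802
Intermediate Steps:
((-521 - x(-40)) + (2699 - 1*(-11761)))*(39327 + 18111) = ((-521 - 1*(-40)) + (2699 - 1*(-11761)))*(39327 + 18111) = ((-521 + 40) + (2699 + 11761))*57438 = (-481 + 14460)*57438 = 13979*57438 = 802925802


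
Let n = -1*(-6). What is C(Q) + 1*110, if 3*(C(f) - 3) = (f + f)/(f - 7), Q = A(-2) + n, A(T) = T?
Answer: 1009/9 ≈ 112.11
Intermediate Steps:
n = 6
Q = 4 (Q = -2 + 6 = 4)
C(f) = 3 + 2*f/(3*(-7 + f)) (C(f) = 3 + ((f + f)/(f - 7))/3 = 3 + ((2*f)/(-7 + f))/3 = 3 + (2*f/(-7 + f))/3 = 3 + 2*f/(3*(-7 + f)))
C(Q) + 1*110 = (-63 + 11*4)/(3*(-7 + 4)) + 1*110 = (⅓)*(-63 + 44)/(-3) + 110 = (⅓)*(-⅓)*(-19) + 110 = 19/9 + 110 = 1009/9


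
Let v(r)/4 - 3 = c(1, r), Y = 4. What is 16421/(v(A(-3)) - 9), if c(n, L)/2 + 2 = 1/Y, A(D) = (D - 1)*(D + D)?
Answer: -16421/11 ≈ -1492.8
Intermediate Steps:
A(D) = 2*D*(-1 + D) (A(D) = (-1 + D)*(2*D) = 2*D*(-1 + D))
c(n, L) = -7/2 (c(n, L) = -4 + 2/4 = -4 + 2*(¼) = -4 + ½ = -7/2)
v(r) = -2 (v(r) = 12 + 4*(-7/2) = 12 - 14 = -2)
16421/(v(A(-3)) - 9) = 16421/(-2 - 9) = 16421/(-11) = -1/11*16421 = -16421/11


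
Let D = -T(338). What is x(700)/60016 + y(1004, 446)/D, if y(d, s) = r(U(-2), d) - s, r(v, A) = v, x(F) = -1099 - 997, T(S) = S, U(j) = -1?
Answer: 1632419/1267838 ≈ 1.2876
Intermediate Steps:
x(F) = -2096
D = -338 (D = -1*338 = -338)
y(d, s) = -1 - s
x(700)/60016 + y(1004, 446)/D = -2096/60016 + (-1 - 1*446)/(-338) = -2096*1/60016 + (-1 - 446)*(-1/338) = -131/3751 - 447*(-1/338) = -131/3751 + 447/338 = 1632419/1267838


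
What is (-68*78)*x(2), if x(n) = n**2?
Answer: -21216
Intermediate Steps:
(-68*78)*x(2) = -68*78*2**2 = -5304*4 = -21216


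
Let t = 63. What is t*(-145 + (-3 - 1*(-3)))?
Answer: -9135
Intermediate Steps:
t*(-145 + (-3 - 1*(-3))) = 63*(-145 + (-3 - 1*(-3))) = 63*(-145 + (-3 + 3)) = 63*(-145 + 0) = 63*(-145) = -9135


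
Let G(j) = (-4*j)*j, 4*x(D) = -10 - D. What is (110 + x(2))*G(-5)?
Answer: -10700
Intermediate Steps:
x(D) = -5/2 - D/4 (x(D) = (-10 - D)/4 = -5/2 - D/4)
G(j) = -4*j**2
(110 + x(2))*G(-5) = (110 + (-5/2 - 1/4*2))*(-4*(-5)**2) = (110 + (-5/2 - 1/2))*(-4*25) = (110 - 3)*(-100) = 107*(-100) = -10700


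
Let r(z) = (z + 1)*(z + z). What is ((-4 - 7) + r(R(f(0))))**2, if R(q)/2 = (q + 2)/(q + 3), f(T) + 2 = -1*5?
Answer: 169/4 ≈ 42.250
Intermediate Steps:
f(T) = -7 (f(T) = -2 - 1*5 = -2 - 5 = -7)
R(q) = 2*(2 + q)/(3 + q) (R(q) = 2*((q + 2)/(q + 3)) = 2*((2 + q)/(3 + q)) = 2*(2 + q)/(3 + q))
r(z) = 2*z*(1 + z) (r(z) = (1 + z)*(2*z) = 2*z*(1 + z))
((-4 - 7) + r(R(f(0))))**2 = ((-4 - 7) + 2*(2*(2 - 7)/(3 - 7))*(1 + 2*(2 - 7)/(3 - 7)))**2 = (-11 + 2*(2*(-5)/(-4))*(1 + 2*(-5)/(-4)))**2 = (-11 + 2*(2*(-1/4)*(-5))*(1 + 2*(-1/4)*(-5)))**2 = (-11 + 2*(5/2)*(1 + 5/2))**2 = (-11 + 2*(5/2)*(7/2))**2 = (-11 + 35/2)**2 = (13/2)**2 = 169/4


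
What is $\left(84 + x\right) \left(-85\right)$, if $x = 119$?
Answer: $-17255$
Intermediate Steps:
$\left(84 + x\right) \left(-85\right) = \left(84 + 119\right) \left(-85\right) = 203 \left(-85\right) = -17255$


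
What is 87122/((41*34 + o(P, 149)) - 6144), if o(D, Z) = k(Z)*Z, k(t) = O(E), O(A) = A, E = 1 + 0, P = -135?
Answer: -87122/4601 ≈ -18.935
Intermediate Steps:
E = 1
k(t) = 1
o(D, Z) = Z (o(D, Z) = 1*Z = Z)
87122/((41*34 + o(P, 149)) - 6144) = 87122/((41*34 + 149) - 6144) = 87122/((1394 + 149) - 6144) = 87122/(1543 - 6144) = 87122/(-4601) = 87122*(-1/4601) = -87122/4601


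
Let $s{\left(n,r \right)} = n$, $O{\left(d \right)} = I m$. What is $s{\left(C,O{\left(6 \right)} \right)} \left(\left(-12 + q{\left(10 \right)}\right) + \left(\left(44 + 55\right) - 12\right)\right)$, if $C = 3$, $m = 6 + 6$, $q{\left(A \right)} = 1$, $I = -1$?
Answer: $228$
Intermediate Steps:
$m = 12$
$O{\left(d \right)} = -12$ ($O{\left(d \right)} = \left(-1\right) 12 = -12$)
$s{\left(C,O{\left(6 \right)} \right)} \left(\left(-12 + q{\left(10 \right)}\right) + \left(\left(44 + 55\right) - 12\right)\right) = 3 \left(\left(-12 + 1\right) + \left(\left(44 + 55\right) - 12\right)\right) = 3 \left(-11 + \left(99 - 12\right)\right) = 3 \left(-11 + 87\right) = 3 \cdot 76 = 228$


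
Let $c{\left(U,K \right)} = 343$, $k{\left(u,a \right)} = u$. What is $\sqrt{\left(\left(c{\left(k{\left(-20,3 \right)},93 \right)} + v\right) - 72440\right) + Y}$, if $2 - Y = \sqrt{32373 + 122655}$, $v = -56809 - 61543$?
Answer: $\sqrt{-190447 - 2 \sqrt{38757}} \approx 436.85 i$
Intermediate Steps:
$v = -118352$ ($v = -56809 - 61543 = -118352$)
$Y = 2 - 2 \sqrt{38757}$ ($Y = 2 - \sqrt{32373 + 122655} = 2 - \sqrt{155028} = 2 - 2 \sqrt{38757} \approx -391.74$)
$\sqrt{\left(\left(c{\left(k{\left(-20,3 \right)},93 \right)} + v\right) - 72440\right) + Y} = \sqrt{\left(\left(343 - 118352\right) - 72440\right) + \left(2 - 2 \sqrt{38757}\right)} = \sqrt{\left(-118009 - 72440\right) + \left(2 - 2 \sqrt{38757}\right)} = \sqrt{-190449 + \left(2 - 2 \sqrt{38757}\right)} = \sqrt{-190447 - 2 \sqrt{38757}}$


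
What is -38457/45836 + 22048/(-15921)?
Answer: -1622866025/729754956 ≈ -2.2239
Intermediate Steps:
-38457/45836 + 22048/(-15921) = -38457*1/45836 + 22048*(-1/15921) = -38457/45836 - 22048/15921 = -1622866025/729754956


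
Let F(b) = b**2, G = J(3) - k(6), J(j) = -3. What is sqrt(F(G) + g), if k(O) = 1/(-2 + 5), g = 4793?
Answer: sqrt(43237)/3 ≈ 69.312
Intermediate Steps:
k(O) = 1/3
G = -10/3 (G = -3 - 1*1/3 = -3 - 1/3 = -10/3 ≈ -3.3333)
sqrt(F(G) + g) = sqrt((-10/3)**2 + 4793) = sqrt(100/9 + 4793) = sqrt(43237/9) = sqrt(43237)/3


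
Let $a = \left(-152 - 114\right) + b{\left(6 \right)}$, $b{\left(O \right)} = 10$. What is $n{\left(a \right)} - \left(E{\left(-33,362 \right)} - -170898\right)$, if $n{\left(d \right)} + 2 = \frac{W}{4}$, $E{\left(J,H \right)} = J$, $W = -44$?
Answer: $-170878$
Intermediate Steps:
$a = -256$ ($a = \left(-152 - 114\right) + 10 = -266 + 10 = -256$)
$n{\left(d \right)} = -13$ ($n{\left(d \right)} = -2 - \frac{44}{4} = -2 - 11 = -13$)
$n{\left(a \right)} - \left(E{\left(-33,362 \right)} - -170898\right) = -13 - \left(-33 - -170898\right) = -13 - \left(-33 + 170898\right) = -13 - 170865 = -170878$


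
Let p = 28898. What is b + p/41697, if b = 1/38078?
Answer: 1100419741/1587738366 ≈ 0.69307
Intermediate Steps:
b = 1/38078 ≈ 2.6262e-5
b + p/41697 = 1/38078 + 28898/41697 = 1100419741/1587738366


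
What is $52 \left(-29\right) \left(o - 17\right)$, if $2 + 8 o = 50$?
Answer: $16588$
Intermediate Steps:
$o = 6$ ($o = - \frac{1}{4} + \frac{1}{8} \cdot 50 = - \frac{1}{4} + \frac{25}{4} = 6$)
$52 \left(-29\right) \left(o - 17\right) = 52 \left(-29\right) \left(6 - 17\right) = - 1508 \left(6 - 17\right) = \left(-1508\right) \left(-11\right) = 16588$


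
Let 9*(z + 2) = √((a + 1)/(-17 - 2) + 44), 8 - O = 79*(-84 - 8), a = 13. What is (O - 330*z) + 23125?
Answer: 31061 - 110*√15618/57 ≈ 30820.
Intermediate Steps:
O = 7276 (O = 8 - 79*(-84 - 8) = 8 - 79*(-92) = 8 - 1*(-7268) = 8 + 7268 = 7276)
z = -2 + √15618/171 (z = -2 + √((13 + 1)/(-17 - 2) + 44)/9 = -2 + √(14/(-19) + 44)/9 = -2 + √(14*(-1/19) + 44)/9 = -2 + √(-14/19 + 44)/9 = -2 + √(822/19)/9 = -2 + (√15618/19)/9 = -2 + √15618/171 ≈ -1.2692)
(O - 330*z) + 23125 = (7276 - 330*(-2 + √15618/171)) + 23125 = (7276 + (660 - 110*√15618/57)) + 23125 = (7936 - 110*√15618/57) + 23125 = 31061 - 110*√15618/57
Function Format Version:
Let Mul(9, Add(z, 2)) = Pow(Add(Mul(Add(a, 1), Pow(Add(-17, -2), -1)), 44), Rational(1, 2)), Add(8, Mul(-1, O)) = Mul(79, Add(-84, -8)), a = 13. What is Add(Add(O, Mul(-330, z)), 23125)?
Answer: Add(31061, Mul(Rational(-110, 57), Pow(15618, Rational(1, 2)))) ≈ 30820.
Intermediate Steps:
O = 7276 (O = Add(8, Mul(-1, Mul(79, Add(-84, -8)))) = Add(8, Mul(-1, Mul(79, -92))) = Add(8, Mul(-1, -7268)) = Add(8, 7268) = 7276)
z = Add(-2, Mul(Rational(1, 171), Pow(15618, Rational(1, 2)))) (z = Add(-2, Mul(Rational(1, 9), Pow(Add(Mul(Add(13, 1), Pow(Add(-17, -2), -1)), 44), Rational(1, 2)))) = Add(-2, Mul(Rational(1, 9), Pow(Add(Mul(14, Pow(-19, -1)), 44), Rational(1, 2)))) = Add(-2, Mul(Rational(1, 9), Pow(Add(Mul(14, Rational(-1, 19)), 44), Rational(1, 2)))) = Add(-2, Mul(Rational(1, 9), Pow(Add(Rational(-14, 19), 44), Rational(1, 2)))) = Add(-2, Mul(Rational(1, 9), Pow(Rational(822, 19), Rational(1, 2)))) = Add(-2, Mul(Rational(1, 9), Mul(Rational(1, 19), Pow(15618, Rational(1, 2))))) = Add(-2, Mul(Rational(1, 171), Pow(15618, Rational(1, 2)))) ≈ -1.2692)
Add(Add(O, Mul(-330, z)), 23125) = Add(Add(7276, Mul(-330, Add(-2, Mul(Rational(1, 171), Pow(15618, Rational(1, 2)))))), 23125) = Add(Add(7276, Add(660, Mul(Rational(-110, 57), Pow(15618, Rational(1, 2))))), 23125) = Add(Add(7936, Mul(Rational(-110, 57), Pow(15618, Rational(1, 2)))), 23125) = Add(31061, Mul(Rational(-110, 57), Pow(15618, Rational(1, 2))))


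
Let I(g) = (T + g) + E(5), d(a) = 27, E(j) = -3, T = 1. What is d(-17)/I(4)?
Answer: 27/2 ≈ 13.500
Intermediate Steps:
I(g) = -2 + g (I(g) = (1 + g) - 3 = -2 + g)
d(-17)/I(4) = 27/(-2 + 4) = 27/2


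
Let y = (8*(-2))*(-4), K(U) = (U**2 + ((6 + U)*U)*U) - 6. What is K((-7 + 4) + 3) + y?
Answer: 58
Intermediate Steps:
K(U) = -6 + U**2 + U**2*(6 + U) (K(U) = (U**2 + (U*(6 + U))*U) - 6 = (U**2 + U**2*(6 + U)) - 6 = -6 + U**2 + U**2*(6 + U))
y = 64 (y = -16*(-4) = 64)
K((-7 + 4) + 3) + y = (-6 + ((-7 + 4) + 3)**3 + 7*((-7 + 4) + 3)**2) + 64 = (-6 + (-3 + 3)**3 + 7*(-3 + 3)**2) + 64 = (-6 + 0**3 + 7*0**2) + 64 = (-6 + 0 + 7*0) + 64 = (-6 + 0 + 0) + 64 = -6 + 64 = 58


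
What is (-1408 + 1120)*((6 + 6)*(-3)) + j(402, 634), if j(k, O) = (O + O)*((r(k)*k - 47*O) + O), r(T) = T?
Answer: 167944288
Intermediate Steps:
j(k, O) = 2*O*(k² - 46*O) (j(k, O) = (O + O)*((k*k - 47*O) + O) = (2*O)*((k² - 47*O) + O) = (2*O)*(k² - 46*O) = 2*O*(k² - 46*O))
(-1408 + 1120)*((6 + 6)*(-3)) + j(402, 634) = (-1408 + 1120)*((6 + 6)*(-3)) + 2*634*(402² - 46*634) = -3456*(-3) + 2*634*(161604 - 29164) = -288*(-36) + 2*634*132440 = 10368 + 167933920 = 167944288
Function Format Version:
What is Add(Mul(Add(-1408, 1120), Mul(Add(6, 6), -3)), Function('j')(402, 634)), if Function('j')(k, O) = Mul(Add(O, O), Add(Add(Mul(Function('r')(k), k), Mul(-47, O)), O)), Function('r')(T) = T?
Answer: 167944288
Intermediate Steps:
Function('j')(k, O) = Mul(2, O, Add(Pow(k, 2), Mul(-46, O))) (Function('j')(k, O) = Mul(Add(O, O), Add(Add(Mul(k, k), Mul(-47, O)), O)) = Mul(Mul(2, O), Add(Add(Pow(k, 2), Mul(-47, O)), O)) = Mul(Mul(2, O), Add(Pow(k, 2), Mul(-46, O))) = Mul(2, O, Add(Pow(k, 2), Mul(-46, O))))
Add(Mul(Add(-1408, 1120), Mul(Add(6, 6), -3)), Function('j')(402, 634)) = Add(Mul(Add(-1408, 1120), Mul(Add(6, 6), -3)), Mul(2, 634, Add(Pow(402, 2), Mul(-46, 634)))) = Add(Mul(-288, Mul(12, -3)), Mul(2, 634, Add(161604, -29164))) = Add(Mul(-288, -36), Mul(2, 634, 132440)) = Add(10368, 167933920) = 167944288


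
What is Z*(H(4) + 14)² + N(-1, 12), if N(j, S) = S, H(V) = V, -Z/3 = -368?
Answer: 357708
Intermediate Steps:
Z = 1104 (Z = -3*(-368) = 1104)
Z*(H(4) + 14)² + N(-1, 12) = 1104*(4 + 14)² + 12 = 1104*18² + 12 = 1104*324 + 12 = 357696 + 12 = 357708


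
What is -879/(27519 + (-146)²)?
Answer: -879/48835 ≈ -0.017999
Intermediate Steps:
-879/(27519 + (-146)²) = -879/(27519 + 21316) = -879/48835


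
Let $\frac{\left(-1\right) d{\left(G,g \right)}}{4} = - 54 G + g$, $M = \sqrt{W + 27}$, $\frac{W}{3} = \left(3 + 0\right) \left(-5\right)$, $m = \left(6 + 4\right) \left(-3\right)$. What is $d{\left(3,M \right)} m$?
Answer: $-19440 + 360 i \sqrt{2} \approx -19440.0 + 509.12 i$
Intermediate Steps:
$m = -30$ ($m = 10 \left(-3\right) = -30$)
$W = -45$ ($W = 3 \left(3 + 0\right) \left(-5\right) = 3 \cdot 3 \left(-5\right) = 3 \left(-15\right) = -45$)
$M = 3 i \sqrt{2}$ ($M = \sqrt{-45 + 27} = \sqrt{-18} = 3 i \sqrt{2} \approx 4.2426 i$)
$d{\left(G,g \right)} = - 4 g + 216 G$ ($d{\left(G,g \right)} = - 4 \left(- 54 G + g\right) = - 4 \left(g - 54 G\right) = - 4 g + 216 G$)
$d{\left(3,M \right)} m = \left(- 4 \cdot 3 i \sqrt{2} + 216 \cdot 3\right) \left(-30\right) = \left(- 12 i \sqrt{2} + 648\right) \left(-30\right) = \left(648 - 12 i \sqrt{2}\right) \left(-30\right) = -19440 + 360 i \sqrt{2}$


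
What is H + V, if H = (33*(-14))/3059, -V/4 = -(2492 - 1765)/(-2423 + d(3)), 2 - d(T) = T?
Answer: -357695/264822 ≈ -1.3507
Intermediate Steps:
d(T) = 2 - T
V = -727/606 (V = -(-4)*(2492 - 1765)/(-2423 + (2 - 1*3)) = -(-4)*727/(-2423 + (2 - 3)) = -(-4)*727/(-2423 - 1) = -(-4)*727/(-2424) = -(-4)*727*(-1/2424) = -(-4)*(-727)/2424 = -4*727/2424 = -727/606 ≈ -1.1997)
H = -66/437 (H = -462*1/3059 = -66/437 ≈ -0.15103)
H + V = -66/437 - 727/606 = -357695/264822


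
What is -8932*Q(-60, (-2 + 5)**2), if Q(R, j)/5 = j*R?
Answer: 24116400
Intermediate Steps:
Q(R, j) = 5*R*j (Q(R, j) = 5*(j*R) = 5*(R*j) = 5*R*j)
-8932*Q(-60, (-2 + 5)**2) = -8932*5*(-60)*(-2 + 5)**2 = -8932*5*(-60)*3**2 = -8932*5*(-60)*9 = -8932/(1/(-2700)) = -8932/(-1/2700) = -8932*(-2700) = 24116400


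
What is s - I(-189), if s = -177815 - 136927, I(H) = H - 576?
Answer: -313977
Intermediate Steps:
I(H) = -576 + H
s = -314742
s - I(-189) = -314742 - (-576 - 189) = -314742 - 1*(-765) = -314742 + 765 = -313977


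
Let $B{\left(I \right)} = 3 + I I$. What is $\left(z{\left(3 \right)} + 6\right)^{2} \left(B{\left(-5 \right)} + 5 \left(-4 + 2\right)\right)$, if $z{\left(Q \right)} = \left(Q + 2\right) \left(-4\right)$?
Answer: $3528$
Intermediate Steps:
$z{\left(Q \right)} = -8 - 4 Q$ ($z{\left(Q \right)} = \left(2 + Q\right) \left(-4\right) = -8 - 4 Q$)
$B{\left(I \right)} = 3 + I^{2}$
$\left(z{\left(3 \right)} + 6\right)^{2} \left(B{\left(-5 \right)} + 5 \left(-4 + 2\right)\right) = \left(\left(-8 - 12\right) + 6\right)^{2} \left(\left(3 + \left(-5\right)^{2}\right) + 5 \left(-4 + 2\right)\right) = \left(\left(-8 - 12\right) + 6\right)^{2} \left(\left(3 + 25\right) + 5 \left(-2\right)\right) = \left(-20 + 6\right)^{2} \left(28 - 10\right) = \left(-14\right)^{2} \cdot 18 = 196 \cdot 18 = 3528$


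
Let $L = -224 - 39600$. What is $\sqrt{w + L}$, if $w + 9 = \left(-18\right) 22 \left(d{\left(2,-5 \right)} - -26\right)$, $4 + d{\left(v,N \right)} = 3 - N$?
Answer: $i \sqrt{51713} \approx 227.41 i$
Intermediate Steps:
$d{\left(v,N \right)} = -1 - N$ ($d{\left(v,N \right)} = -4 - \left(-3 + N\right) = -1 - N$)
$L = -39824$ ($L = -224 - 39600 = -39824$)
$w = -11889$ ($w = -9 + \left(-18\right) 22 \left(\left(-1 - -5\right) - -26\right) = -9 - 396 \left(\left(-1 + 5\right) + 26\right) = -9 - 396 \left(4 + 26\right) = -9 - 11880 = -11889$)
$\sqrt{w + L} = \sqrt{-11889 - 39824} = \sqrt{-51713} = i \sqrt{51713}$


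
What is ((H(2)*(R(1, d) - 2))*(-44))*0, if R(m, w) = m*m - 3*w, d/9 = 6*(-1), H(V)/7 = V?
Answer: 0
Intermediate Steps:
H(V) = 7*V
d = -54 (d = 9*(6*(-1)) = 9*(-6) = -54)
R(m, w) = m**2 - 3*w
((H(2)*(R(1, d) - 2))*(-44))*0 = (((7*2)*((1**2 - 3*(-54)) - 2))*(-44))*0 = ((14*((1 + 162) - 2))*(-44))*0 = ((14*(163 - 2))*(-44))*0 = ((14*161)*(-44))*0 = (2254*(-44))*0 = -99176*0 = 0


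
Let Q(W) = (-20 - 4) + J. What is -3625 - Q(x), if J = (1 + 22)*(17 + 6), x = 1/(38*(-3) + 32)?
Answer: -4130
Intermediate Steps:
x = -1/82 (x = 1/(-114 + 32) = 1/(-82) = -1/82 ≈ -0.012195)
J = 529 (J = 23*23 = 529)
Q(W) = 505 (Q(W) = (-20 - 4) + 529 = -24 + 529 = 505)
-3625 - Q(x) = -3625 - 1*505 = -3625 - 505 = -4130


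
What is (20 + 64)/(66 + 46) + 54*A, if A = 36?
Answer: 7779/4 ≈ 1944.8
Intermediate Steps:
(20 + 64)/(66 + 46) + 54*A = (20 + 64)/(66 + 46) + 54*36 = 84/112 + 1944 = 84*(1/112) + 1944 = 3/4 + 1944 = 7779/4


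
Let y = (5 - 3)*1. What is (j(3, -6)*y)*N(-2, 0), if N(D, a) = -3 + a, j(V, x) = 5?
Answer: -30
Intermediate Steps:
y = 2 (y = 2*1 = 2)
(j(3, -6)*y)*N(-2, 0) = (5*2)*(-3 + 0) = 10*(-3) = -30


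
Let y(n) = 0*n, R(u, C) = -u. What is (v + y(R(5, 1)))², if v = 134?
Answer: 17956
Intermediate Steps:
y(n) = 0
(v + y(R(5, 1)))² = (134 + 0)² = 134² = 17956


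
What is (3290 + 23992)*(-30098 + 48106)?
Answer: 491294256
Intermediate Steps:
(3290 + 23992)*(-30098 + 48106) = 27282*18008 = 491294256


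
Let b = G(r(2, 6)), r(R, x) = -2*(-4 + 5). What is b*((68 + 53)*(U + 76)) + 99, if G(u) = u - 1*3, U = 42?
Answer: -71291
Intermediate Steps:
r(R, x) = -2 (r(R, x) = -2*1 = -2)
G(u) = -3 + u (G(u) = u - 3 = -3 + u)
b = -5 (b = -3 - 2 = -5)
b*((68 + 53)*(U + 76)) + 99 = -5*(68 + 53)*(42 + 76) + 99 = -605*118 + 99 = -5*14278 + 99 = -71390 + 99 = -71291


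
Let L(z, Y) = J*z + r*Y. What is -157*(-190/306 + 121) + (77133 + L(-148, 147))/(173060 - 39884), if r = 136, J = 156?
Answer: -128361285505/6791976 ≈ -18899.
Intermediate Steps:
L(z, Y) = 136*Y + 156*z (L(z, Y) = 156*z + 136*Y = 136*Y + 156*z)
-157*(-190/306 + 121) + (77133 + L(-148, 147))/(173060 - 39884) = -157*(-190/306 + 121) + (77133 + (136*147 + 156*(-148)))/(173060 - 39884) = -157*(-190*1/306 + 121) + (77133 + (19992 - 23088))/133176 = -157*(-95/153 + 121) + (77133 - 3096)*(1/133176) = -157*18418/153 + 74037*(1/133176) = -2891626/153 + 24679/44392 = -128361285505/6791976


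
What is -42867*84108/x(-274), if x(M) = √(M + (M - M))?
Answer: 1802728818*I*√274/137 ≈ 2.1781e+8*I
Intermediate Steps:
x(M) = √M (x(M) = √(M + 0) = √M)
-42867*84108/x(-274) = -42867*(-42054*I*√274/137) = -(-1802728818)*I*√274/137 = 1802728818*I*√274/137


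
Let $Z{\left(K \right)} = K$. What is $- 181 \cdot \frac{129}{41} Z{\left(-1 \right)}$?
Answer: $\frac{23349}{41} \approx 569.49$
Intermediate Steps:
$- 181 \cdot \frac{129}{41} Z{\left(-1 \right)} = - 181 \cdot \frac{129}{41} \left(-1\right) = - 181 \cdot 129 \cdot \frac{1}{41} \left(-1\right) = \left(-181\right) \frac{129}{41} \left(-1\right) = \left(- \frac{23349}{41}\right) \left(-1\right) = \frac{23349}{41}$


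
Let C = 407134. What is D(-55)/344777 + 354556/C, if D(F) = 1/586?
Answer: 35817127129083/41128538661574 ≈ 0.87086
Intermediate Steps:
D(F) = 1/586
D(-55)/344777 + 354556/C = (1/586)/344777 + 354556/407134 = (1/586)*(1/344777) + 354556*(1/407134) = 1/202039322 + 177278/203567 = 35817127129083/41128538661574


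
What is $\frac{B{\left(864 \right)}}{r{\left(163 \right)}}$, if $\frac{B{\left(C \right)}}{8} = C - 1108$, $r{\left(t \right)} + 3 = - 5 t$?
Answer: $\frac{976}{409} \approx 2.3863$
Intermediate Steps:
$r{\left(t \right)} = -3 - 5 t$
$B{\left(C \right)} = -8864 + 8 C$ ($B{\left(C \right)} = 8 \left(C - 1108\right) = 8 \left(-1108 + C\right) = -8864 + 8 C$)
$\frac{B{\left(864 \right)}}{r{\left(163 \right)}} = \frac{-8864 + 8 \cdot 864}{-3 - 815} = \frac{-8864 + 6912}{-3 - 815} = - \frac{1952}{-818} = \left(-1952\right) \left(- \frac{1}{818}\right) = \frac{976}{409}$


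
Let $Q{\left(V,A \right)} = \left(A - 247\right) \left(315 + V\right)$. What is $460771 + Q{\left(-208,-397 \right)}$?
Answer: $391863$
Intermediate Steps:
$Q{\left(V,A \right)} = \left(-247 + A\right) \left(315 + V\right)$
$460771 + Q{\left(-208,-397 \right)} = 460771 - 68908 = 391863$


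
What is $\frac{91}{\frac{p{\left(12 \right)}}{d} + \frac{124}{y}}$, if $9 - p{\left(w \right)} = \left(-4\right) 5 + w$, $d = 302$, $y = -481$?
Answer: $- \frac{13218842}{29271} \approx -451.6$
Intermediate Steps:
$p{\left(w \right)} = 29 - w$ ($p{\left(w \right)} = 9 - \left(\left(-4\right) 5 + w\right) = 9 - \left(-20 + w\right) = 29 - w$)
$\frac{91}{\frac{p{\left(12 \right)}}{d} + \frac{124}{y}} = \frac{91}{\frac{29 - 12}{302} + \frac{124}{-481}} = \frac{91}{\left(29 - 12\right) \frac{1}{302} + 124 \left(- \frac{1}{481}\right)} = \frac{91}{17 \cdot \frac{1}{302} - \frac{124}{481}} = \frac{91}{\frac{17}{302} - \frac{124}{481}} = \frac{91}{- \frac{29271}{145262}} = 91 \left(- \frac{145262}{29271}\right) = - \frac{13218842}{29271}$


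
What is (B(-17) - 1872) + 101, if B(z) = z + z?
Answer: -1805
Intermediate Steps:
B(z) = 2*z
(B(-17) - 1872) + 101 = (2*(-17) - 1872) + 101 = (-34 - 1872) + 101 = -1906 + 101 = -1805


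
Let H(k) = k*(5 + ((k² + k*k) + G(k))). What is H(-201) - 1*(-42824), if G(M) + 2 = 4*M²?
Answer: -48681385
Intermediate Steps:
G(M) = -2 + 4*M²
H(k) = k*(3 + 6*k²) (H(k) = k*(5 + ((k² + k*k) + (-2 + 4*k²))) = k*(5 + ((k² + k²) + (-2 + 4*k²))) = k*(5 + (2*k² + (-2 + 4*k²))) = k*(5 + (-2 + 6*k²)) = k*(3 + 6*k²))
H(-201) - 1*(-42824) = (3*(-201) + 6*(-201)³) - 1*(-42824) = (-603 + 6*(-8120601)) + 42824 = (-603 - 48723606) + 42824 = -48724209 + 42824 = -48681385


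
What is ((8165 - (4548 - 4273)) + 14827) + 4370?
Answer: 27087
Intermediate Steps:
((8165 - (4548 - 4273)) + 14827) + 4370 = ((8165 - 1*275) + 14827) + 4370 = ((8165 - 275) + 14827) + 4370 = (7890 + 14827) + 4370 = 22717 + 4370 = 27087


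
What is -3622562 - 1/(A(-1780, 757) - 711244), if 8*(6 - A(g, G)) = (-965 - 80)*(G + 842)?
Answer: -14558891927330/4018949 ≈ -3.6226e+6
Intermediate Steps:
A(g, G) = 439969/4 + 1045*G/8 (A(g, G) = 6 - (-965 - 80)*(G + 842)/8 = 6 - (-1045)*(842 + G)/8 = 6 - (-879890 - 1045*G)/8 = 6 + (439945/4 + 1045*G/8) = 439969/4 + 1045*G/8)
-3622562 - 1/(A(-1780, 757) - 711244) = -3622562 - 1/((439969/4 + (1045/8)*757) - 711244) = -3622562 - 1/((439969/4 + 791065/8) - 711244) = -3622562 - 1/(1671003/8 - 711244) = -3622562 - 1/(-4018949/8) = -3622562 - 1*(-8/4018949) = -3622562 + 8/4018949 = -14558891927330/4018949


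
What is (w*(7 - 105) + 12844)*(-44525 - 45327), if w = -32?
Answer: -1435834960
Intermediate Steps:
(w*(7 - 105) + 12844)*(-44525 - 45327) = (-32*(7 - 105) + 12844)*(-44525 - 45327) = (-32*(-98) + 12844)*(-89852) = (3136 + 12844)*(-89852) = 15980*(-89852) = -1435834960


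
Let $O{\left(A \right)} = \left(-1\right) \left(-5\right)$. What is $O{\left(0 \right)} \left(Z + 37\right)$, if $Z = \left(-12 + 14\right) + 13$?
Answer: $260$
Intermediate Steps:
$O{\left(A \right)} = 5$
$Z = 15$ ($Z = 2 + 13 = 15$)
$O{\left(0 \right)} \left(Z + 37\right) = 5 \left(15 + 37\right) = 5 \cdot 52 = 260$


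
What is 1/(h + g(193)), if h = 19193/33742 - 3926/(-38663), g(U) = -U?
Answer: -1304566946/250906890527 ≈ -0.0051994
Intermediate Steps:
h = 874530051/1304566946 (h = 19193*(1/33742) - 3926*(-1/38663) = 19193/33742 + 3926/38663 = 874530051/1304566946 ≈ 0.67036)
1/(h + g(193)) = 1/(874530051/1304566946 - 1*193) = 1/(874530051/1304566946 - 193) = 1/(-250906890527/1304566946) = -1304566946/250906890527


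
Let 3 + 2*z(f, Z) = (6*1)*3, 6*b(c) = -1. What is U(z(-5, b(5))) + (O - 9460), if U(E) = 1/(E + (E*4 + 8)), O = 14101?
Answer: 422333/91 ≈ 4641.0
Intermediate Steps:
b(c) = -1/6 (b(c) = (1/6)*(-1) = -1/6)
z(f, Z) = 15/2 (z(f, Z) = -3/2 + ((6*1)*3)/2 = -3/2 + (6*3)/2 = -3/2 + (1/2)*18 = -3/2 + 9 = 15/2)
U(E) = 1/(8 + 5*E) (U(E) = 1/(E + (4*E + 8)) = 1/(E + (8 + 4*E)) = 1/(8 + 5*E))
U(z(-5, b(5))) + (O - 9460) = 1/(8 + 5*(15/2)) + (14101 - 9460) = 1/(8 + 75/2) + 4641 = 1/(91/2) + 4641 = 2/91 + 4641 = 422333/91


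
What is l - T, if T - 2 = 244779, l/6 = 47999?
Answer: 43213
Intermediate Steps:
l = 287994 (l = 6*47999 = 287994)
T = 244781 (T = 2 + 244779 = 244781)
l - T = 287994 - 1*244781 = 287994 - 244781 = 43213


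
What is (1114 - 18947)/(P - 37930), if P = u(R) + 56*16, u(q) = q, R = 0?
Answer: 17833/37034 ≈ 0.48153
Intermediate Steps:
P = 896 (P = 0 + 56*16 = 0 + 896 = 896)
(1114 - 18947)/(P - 37930) = (1114 - 18947)/(896 - 37930) = -17833/(-37034) = -17833*(-1/37034) = 17833/37034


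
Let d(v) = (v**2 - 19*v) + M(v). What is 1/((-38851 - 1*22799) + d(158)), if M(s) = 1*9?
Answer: -1/39679 ≈ -2.5202e-5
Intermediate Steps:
M(s) = 9
d(v) = 9 + v**2 - 19*v (d(v) = (v**2 - 19*v) + 9 = 9 + v**2 - 19*v)
1/((-38851 - 1*22799) + d(158)) = 1/((-38851 - 1*22799) + (9 + 158**2 - 19*158)) = 1/((-38851 - 22799) + (9 + 24964 - 3002)) = 1/(-61650 + 21971) = 1/(-39679) = -1/39679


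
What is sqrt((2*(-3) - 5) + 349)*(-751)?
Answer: -9763*sqrt(2) ≈ -13807.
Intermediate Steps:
sqrt((2*(-3) - 5) + 349)*(-751) = sqrt((-6 - 5) + 349)*(-751) = sqrt(-11 + 349)*(-751) = sqrt(338)*(-751) = (13*sqrt(2))*(-751) = -9763*sqrt(2)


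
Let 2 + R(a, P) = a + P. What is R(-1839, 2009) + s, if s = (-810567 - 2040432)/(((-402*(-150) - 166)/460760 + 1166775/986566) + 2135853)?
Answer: 40453621105198001148/242723903964773831 ≈ 166.67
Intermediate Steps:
R(a, P) = -2 + P + a (R(a, P) = -2 + (a + P) = -2 + (P + a) = -2 + P + a)
s = -323994760884002460/242723903964773831 (s = -2850999/(((60300 - 166)*(1/460760) + 1166775*(1/986566)) + 2135853) = -2850999/((60134*(1/460760) + 1166775/986566) + 2135853) = -2850999/((30067/230380 + 1166775/986566) + 2135853) = -2850999/(149232352211/113642537540 + 2135853) = -2850999/242723903964773831/113642537540 = -2850999*113642537540/242723903964773831 = -323994760884002460/242723903964773831 ≈ -1.3348)
R(-1839, 2009) + s = (-2 + 2009 - 1839) - 323994760884002460/242723903964773831 = 168 - 323994760884002460/242723903964773831 = 40453621105198001148/242723903964773831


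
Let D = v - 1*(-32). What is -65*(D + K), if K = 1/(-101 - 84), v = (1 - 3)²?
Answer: -86567/37 ≈ -2339.6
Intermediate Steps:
v = 4 (v = (-2)² = 4)
D = 36 (D = 4 - 1*(-32) = 4 + 32 = 36)
K = -1/185 (K = 1/(-185) = -1/185 ≈ -0.0054054)
-65*(D + K) = -65*(36 - 1/185) = -65*6659/185 = -86567/37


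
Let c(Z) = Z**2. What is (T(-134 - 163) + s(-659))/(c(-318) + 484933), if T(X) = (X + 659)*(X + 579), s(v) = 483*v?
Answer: -216213/586057 ≈ -0.36893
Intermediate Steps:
T(X) = (579 + X)*(659 + X) (T(X) = (659 + X)*(579 + X) = (579 + X)*(659 + X))
(T(-134 - 163) + s(-659))/(c(-318) + 484933) = ((381561 + (-134 - 163)**2 + 1238*(-134 - 163)) + 483*(-659))/((-318)**2 + 484933) = ((381561 + (-297)**2 + 1238*(-297)) - 318297)/(101124 + 484933) = ((381561 + 88209 - 367686) - 318297)/586057 = (102084 - 318297)*(1/586057) = -216213*1/586057 = -216213/586057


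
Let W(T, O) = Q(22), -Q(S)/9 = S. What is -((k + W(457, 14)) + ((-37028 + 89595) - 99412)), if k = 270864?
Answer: -223821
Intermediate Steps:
Q(S) = -9*S
W(T, O) = -198 (W(T, O) = -9*22 = -198)
-((k + W(457, 14)) + ((-37028 + 89595) - 99412)) = -((270864 - 198) + ((-37028 + 89595) - 99412)) = -(270666 + (52567 - 99412)) = -(270666 - 46845) = -1*223821 = -223821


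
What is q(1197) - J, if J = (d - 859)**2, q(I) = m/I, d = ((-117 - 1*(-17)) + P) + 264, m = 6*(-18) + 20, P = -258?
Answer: -1087126261/1197 ≈ -9.0821e+5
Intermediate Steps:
m = -88 (m = -108 + 20 = -88)
d = -94 (d = ((-117 - 1*(-17)) - 258) + 264 = ((-117 + 17) - 258) + 264 = (-100 - 258) + 264 = -358 + 264 = -94)
q(I) = -88/I
J = 908209 (J = (-94 - 859)**2 = (-953)**2 = 908209)
q(1197) - J = -88/1197 - 1*908209 = -88*1/1197 - 908209 = -88/1197 - 908209 = -1087126261/1197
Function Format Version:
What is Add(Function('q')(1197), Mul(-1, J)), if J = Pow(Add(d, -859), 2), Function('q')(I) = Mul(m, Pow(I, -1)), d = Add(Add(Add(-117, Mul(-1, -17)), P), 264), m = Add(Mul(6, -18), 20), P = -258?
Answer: Rational(-1087126261, 1197) ≈ -9.0821e+5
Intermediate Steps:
m = -88 (m = Add(-108, 20) = -88)
d = -94 (d = Add(Add(Add(-117, Mul(-1, -17)), -258), 264) = Add(Add(Add(-117, 17), -258), 264) = Add(Add(-100, -258), 264) = Add(-358, 264) = -94)
Function('q')(I) = Mul(-88, Pow(I, -1))
J = 908209 (J = Pow(Add(-94, -859), 2) = Pow(-953, 2) = 908209)
Add(Function('q')(1197), Mul(-1, J)) = Add(Mul(-88, Pow(1197, -1)), Mul(-1, 908209)) = Add(Mul(-88, Rational(1, 1197)), -908209) = Add(Rational(-88, 1197), -908209) = Rational(-1087126261, 1197)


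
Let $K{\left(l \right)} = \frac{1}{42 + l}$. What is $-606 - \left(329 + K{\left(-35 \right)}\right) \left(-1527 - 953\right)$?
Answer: $\frac{5709678}{7} \approx 8.1567 \cdot 10^{5}$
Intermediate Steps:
$-606 - \left(329 + K{\left(-35 \right)}\right) \left(-1527 - 953\right) = -606 - \left(329 + \frac{1}{42 - 35}\right) \left(-1527 - 953\right) = -606 - \left(329 + \frac{1}{7}\right) \left(-2480\right) = -606 - \frac{2304}{7} \left(-2480\right) = -606 - - \frac{5713920}{7} = -606 + \frac{5713920}{7} = \frac{5709678}{7}$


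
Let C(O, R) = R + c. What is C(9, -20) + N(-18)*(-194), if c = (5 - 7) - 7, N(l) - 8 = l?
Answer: 1911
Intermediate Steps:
N(l) = 8 + l
c = -9 (c = -2 - 7 = -9)
C(O, R) = -9 + R (C(O, R) = R - 9 = -9 + R)
C(9, -20) + N(-18)*(-194) = (-9 - 20) + (8 - 18)*(-194) = -29 - 10*(-194) = -29 + 1940 = 1911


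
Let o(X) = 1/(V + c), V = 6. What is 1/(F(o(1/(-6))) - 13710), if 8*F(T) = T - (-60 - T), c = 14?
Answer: -80/1096199 ≈ -7.2979e-5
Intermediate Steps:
o(X) = 1/20 (o(X) = 1/(6 + 14) = 1/20)
F(T) = 15/2 + T/4 (F(T) = (T - (-60 - T))/8 = (T + (60 + T))/8 = (60 + 2*T)/8 = 15/2 + T/4)
1/(F(o(1/(-6))) - 13710) = 1/((15/2 + (¼)*(1/20)) - 13710) = 1/((15/2 + 1/80) - 13710) = 1/(601/80 - 13710) = 1/(-1096199/80) = -80/1096199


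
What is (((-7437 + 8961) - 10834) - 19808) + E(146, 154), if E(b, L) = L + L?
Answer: -28810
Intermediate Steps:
E(b, L) = 2*L
(((-7437 + 8961) - 10834) - 19808) + E(146, 154) = (((-7437 + 8961) - 10834) - 19808) + 2*154 = ((1524 - 10834) - 19808) + 308 = (-9310 - 19808) + 308 = -29118 + 308 = -28810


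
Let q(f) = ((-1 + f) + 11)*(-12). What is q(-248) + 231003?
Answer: 233859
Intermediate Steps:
q(f) = -120 - 12*f (q(f) = (10 + f)*(-12) = -120 - 12*f)
q(-248) + 231003 = (-120 - 12*(-248)) + 231003 = (-120 + 2976) + 231003 = 2856 + 231003 = 233859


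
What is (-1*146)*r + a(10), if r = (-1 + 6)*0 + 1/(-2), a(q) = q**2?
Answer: 173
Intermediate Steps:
r = -1/2 (r = 5*0 - 1/2 = 0 - 1/2 = -1/2 ≈ -0.50000)
(-1*146)*r + a(10) = -1*146*(-1/2) + 10**2 = -146*(-1/2) + 100 = 73 + 100 = 173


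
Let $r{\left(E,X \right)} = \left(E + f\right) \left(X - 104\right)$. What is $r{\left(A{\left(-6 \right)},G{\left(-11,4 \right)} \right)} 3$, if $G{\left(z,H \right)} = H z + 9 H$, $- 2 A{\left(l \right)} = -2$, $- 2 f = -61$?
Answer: $-10584$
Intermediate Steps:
$f = \frac{61}{2}$ ($f = \left(- \frac{1}{2}\right) \left(-61\right) = \frac{61}{2} \approx 30.5$)
$A{\left(l \right)} = 1$ ($A{\left(l \right)} = \left(- \frac{1}{2}\right) \left(-2\right) = 1$)
$G{\left(z,H \right)} = 9 H + H z$
$r{\left(E,X \right)} = \left(-104 + X\right) \left(\frac{61}{2} + E\right)$ ($r{\left(E,X \right)} = \left(E + \frac{61}{2}\right) \left(X - 104\right) = \left(\frac{61}{2} + E\right) \left(-104 + X\right) = \left(-104 + X\right) \left(\frac{61}{2} + E\right)$)
$r{\left(A{\left(-6 \right)},G{\left(-11,4 \right)} \right)} 3 = \left(-3172 - 104 + \frac{61 \cdot 4 \left(9 - 11\right)}{2} + 1 \cdot 4 \left(9 - 11\right)\right) 3 = \left(-3172 - 104 + \frac{61 \cdot 4 \left(-2\right)}{2} + 1 \cdot 4 \left(-2\right)\right) 3 = \left(-3172 - 104 + \frac{61}{2} \left(-8\right) + 1 \left(-8\right)\right) 3 = \left(-3172 - 104 - 244 - 8\right) 3 = \left(-3528\right) 3 = -10584$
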